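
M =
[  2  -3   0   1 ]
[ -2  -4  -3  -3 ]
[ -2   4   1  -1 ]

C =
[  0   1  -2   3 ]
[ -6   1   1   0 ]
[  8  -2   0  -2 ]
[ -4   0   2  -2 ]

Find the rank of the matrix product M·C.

First compute MC:
[[ 14,  -1,  -5,   4],
 [ 12,   0,  -6,   6],
 [-12,   0,   6,  -6]]
Now row reduce the product.
R2 ← R2 − (6/7)·R1: [0, 6/7, -12/7, 18/7]
R3 ← R3 + (6/7)·R1: [0, -6/7, 12/7, -18/7]
R3 ← R3 + R2: [0, 0, 0, 0]
2 nonzero rows, so rank(MC) = 2.

2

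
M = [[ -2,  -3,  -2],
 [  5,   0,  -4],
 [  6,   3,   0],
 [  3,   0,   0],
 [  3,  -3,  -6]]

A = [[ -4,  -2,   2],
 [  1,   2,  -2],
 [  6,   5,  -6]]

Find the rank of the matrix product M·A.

First compute MA:
[[ -7, -12,  14],
 [-44, -30,  34],
 [-21,  -6,   6],
 [-12,  -6,   6],
 [-51, -42,  48]]
Now row reduce the product.
R2 ← R2 − (44/7)·R1: [0, 318/7, -54]
R3 ← R3 − (3)·R1: [0, 30, -36]
R4 ← R4 − (12/7)·R1: [0, 102/7, -18]
R5 ← R5 − (51/7)·R1: [0, 318/7, -54]
R3 ← R3 − (35/53)·R2: [0, 0, -18/53]
R4 ← R4 − (17/53)·R2: [0, 0, -36/53]
R5 ← R5 − R2: [0, 0, 0]
R4 ← R4 − (2)·R3: [0, 0, 0]
3 nonzero rows, so rank(MA) = 3.

3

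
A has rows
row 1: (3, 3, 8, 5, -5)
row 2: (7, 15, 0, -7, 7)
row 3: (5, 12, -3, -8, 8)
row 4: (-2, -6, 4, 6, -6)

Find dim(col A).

Row reduce to echelon form.
R2 ← R2 − (7/3)·R1: [0, 8, -56/3, -56/3, 56/3]
R3 ← R3 − (5/3)·R1: [0, 7, -49/3, -49/3, 49/3]
R4 ← R4 + (2/3)·R1: [0, -4, 28/3, 28/3, -28/3]
R3 ← R3 − (7/8)·R2: [0, 0, 0, 0, 0]
R4 ← R4 + (1/2)·R2: [0, 0, 0, 0, 0]
Echelon form has 2 nonzero rows, so rank(A) = 2.
The column space has dimension equal to the rank: 2.

2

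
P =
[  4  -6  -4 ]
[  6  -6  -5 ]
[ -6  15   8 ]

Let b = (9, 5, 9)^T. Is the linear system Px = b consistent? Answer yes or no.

Row reduce the augmented matrix [P | b].
R2 ← R2 − (3/2)·R1: [0, 3, 1, -17/2]
R3 ← R3 + (3/2)·R1: [0, 6, 2, 45/2]
R3 ← R3 − (2)·R2: [0, 0, 0, 79/2]
The echelon form has 3 nonzero rows; the last pivot sits in the augmented column, so rank(P) = 2 but rank([P|b]) = 3.
Since the ranks differ, the system is inconsistent.

no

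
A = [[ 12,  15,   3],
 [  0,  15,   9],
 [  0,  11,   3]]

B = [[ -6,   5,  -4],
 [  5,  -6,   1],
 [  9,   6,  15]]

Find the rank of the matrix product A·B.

First compute AB:
[[ 30, -12,  12],
 [156, -36, 150],
 [ 82, -48,  56]]
Now row reduce the product.
R2 ← R2 − (26/5)·R1: [0, 132/5, 438/5]
R3 ← R3 − (41/15)·R1: [0, -76/5, 116/5]
R3 ← R3 + (19/33)·R2: [0, 0, 810/11]
3 nonzero rows, so rank(AB) = 3.

3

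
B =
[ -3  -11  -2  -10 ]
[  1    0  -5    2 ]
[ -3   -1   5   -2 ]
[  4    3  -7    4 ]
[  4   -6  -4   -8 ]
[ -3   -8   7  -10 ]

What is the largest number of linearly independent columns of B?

4

Row reduce to echelon form.
R2 ← R2 + (1/3)·R1: [0, -11/3, -17/3, -4/3]
R3 ← R3 − R1: [0, 10, 7, 8]
R4 ← R4 + (4/3)·R1: [0, -35/3, -29/3, -28/3]
R5 ← R5 + (4/3)·R1: [0, -62/3, -20/3, -64/3]
R6 ← R6 − R1: [0, 3, 9, 0]
R3 ← R3 + (30/11)·R2: [0, 0, -93/11, 48/11]
R4 ← R4 − (35/11)·R2: [0, 0, 92/11, -56/11]
R5 ← R5 − (62/11)·R2: [0, 0, 278/11, -152/11]
R6 ← R6 + (9/11)·R2: [0, 0, 48/11, -12/11]
R4 ← R4 + (92/93)·R3: [0, 0, 0, -24/31]
R5 ← R5 + (278/93)·R3: [0, 0, 0, -24/31]
R6 ← R6 + (16/31)·R3: [0, 0, 0, 36/31]
R5 ← R5 − R4: [0, 0, 0, 0]
R6 ← R6 + (3/2)·R4: [0, 0, 0, 0]
Echelon form has 4 nonzero rows, so rank(B) = 4.
The rank gives the maximum number of linearly independent columns: 4.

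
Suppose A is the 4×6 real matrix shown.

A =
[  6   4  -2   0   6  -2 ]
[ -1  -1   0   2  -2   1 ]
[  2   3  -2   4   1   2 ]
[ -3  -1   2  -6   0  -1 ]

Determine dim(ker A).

Row reduce to echelon form.
R2 ← R2 + (1/6)·R1: [0, -1/3, -1/3, 2, -1, 2/3]
R3 ← R3 − (1/3)·R1: [0, 5/3, -4/3, 4, -1, 8/3]
R4 ← R4 + (1/2)·R1: [0, 1, 1, -6, 3, -2]
R3 ← R3 + (5)·R2: [0, 0, -3, 14, -6, 6]
R4 ← R4 + (3)·R2: [0, 0, 0, 0, 0, 0]
3 nonzero rows, so rank(A) = 3.
A has 6 columns; by rank–nullity, nullity = 6 − 3 = 3.

3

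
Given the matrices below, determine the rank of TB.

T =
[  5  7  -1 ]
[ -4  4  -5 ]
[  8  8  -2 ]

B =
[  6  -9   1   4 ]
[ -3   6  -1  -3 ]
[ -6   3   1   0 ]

2

First compute TB:
[[ 15,  -6,  -3,  -1],
 [ -6,  45, -13, -28],
 [ 36, -30,  -2,   8]]
Now row reduce the product.
R2 ← R2 + (2/5)·R1: [0, 213/5, -71/5, -142/5]
R3 ← R3 − (12/5)·R1: [0, -78/5, 26/5, 52/5]
R3 ← R3 + (26/71)·R2: [0, 0, 0, 0]
2 nonzero rows, so rank(TB) = 2.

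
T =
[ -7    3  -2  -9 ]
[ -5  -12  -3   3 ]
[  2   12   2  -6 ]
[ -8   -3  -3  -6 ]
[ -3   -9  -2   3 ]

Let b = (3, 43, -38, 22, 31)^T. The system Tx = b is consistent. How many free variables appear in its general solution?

2

Row reduce the augmented matrix [T | b].
R2 ← R2 − (5/7)·R1: [0, -99/7, -11/7, 66/7, 286/7]
R3 ← R3 + (2/7)·R1: [0, 90/7, 10/7, -60/7, -260/7]
R4 ← R4 − (8/7)·R1: [0, -45/7, -5/7, 30/7, 130/7]
R5 ← R5 − (3/7)·R1: [0, -72/7, -8/7, 48/7, 208/7]
R3 ← R3 + (10/11)·R2: [0, 0, 0, 0, 0]
R4 ← R4 − (5/11)·R2: [0, 0, 0, 0, 0]
R5 ← R5 − (8/11)·R2: [0, 0, 0, 0, 0]
The echelon form has 2 nonzero rows, and every pivot lies in the first 4 columns, so rank(T) = rank([T|b]) = 2.
The system is consistent.
Free variables = (unknowns) − (rank) = 4 − 2 = 2.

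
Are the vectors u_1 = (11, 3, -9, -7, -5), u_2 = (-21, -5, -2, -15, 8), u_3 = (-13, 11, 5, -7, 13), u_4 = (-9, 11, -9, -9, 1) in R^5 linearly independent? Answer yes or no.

Form the matrix with these vectors as rows and row reduce.
R2 ← R2 + (21/11)·R1: [0, 8/11, -211/11, -312/11, -17/11]
R3 ← R3 + (13/11)·R1: [0, 160/11, -62/11, -168/11, 78/11]
R4 ← R4 + (9/11)·R1: [0, 148/11, -180/11, -162/11, -34/11]
R3 ← R3 − (20)·R2: [0, 0, 378, 552, 38]
R4 ← R4 − (37/2)·R2: [0, 0, 677/2, 510, 51/2]
R4 ← R4 − (677/756)·R3: [0, 0, 0, 988/63, -1612/189]
4 nonzero rows, so the 4 vectors span a space of dimension 4.
Since 4 = 4, the vectors are linearly independent.

yes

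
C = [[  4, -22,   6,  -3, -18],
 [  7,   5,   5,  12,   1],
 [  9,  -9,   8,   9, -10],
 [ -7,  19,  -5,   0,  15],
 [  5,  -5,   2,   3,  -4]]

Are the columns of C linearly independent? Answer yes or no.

Row reduce C to echelon form.
R2 ← R2 − (7/4)·R1: [0, 87/2, -11/2, 69/4, 65/2]
R3 ← R3 − (9/4)·R1: [0, 81/2, -11/2, 63/4, 61/2]
R4 ← R4 + (7/4)·R1: [0, -39/2, 11/2, -21/4, -33/2]
R5 ← R5 − (5/4)·R1: [0, 45/2, -11/2, 27/4, 37/2]
R3 ← R3 − (27/29)·R2: [0, 0, -11/29, -9/29, 7/29]
R4 ← R4 + (13/29)·R2: [0, 0, 88/29, 72/29, -56/29]
R5 ← R5 − (15/29)·R2: [0, 0, -77/29, -63/29, 49/29]
R4 ← R4 + (8)·R3: [0, 0, 0, 0, 0]
R5 ← R5 − (7)·R3: [0, 0, 0, 0, 0]
3 pivots among 5 columns.
Only 3 < 5 pivot columns, so the columns are linearly dependent.

no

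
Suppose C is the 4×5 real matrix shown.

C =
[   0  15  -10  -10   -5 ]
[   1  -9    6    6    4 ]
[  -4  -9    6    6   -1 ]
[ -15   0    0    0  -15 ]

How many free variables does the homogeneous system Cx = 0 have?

Row reduce to echelon form.
Swap R1 ↔ R2
R3 ← R3 + (4)·R1: [0, -45, 30, 30, 15]
R4 ← R4 + (15)·R1: [0, -135, 90, 90, 45]
R3 ← R3 + (3)·R2: [0, 0, 0, 0, 0]
R4 ← R4 + (9)·R2: [0, 0, 0, 0, 0]
2 nonzero rows, so rank(C) = 2.
C has 5 columns; by rank–nullity, nullity = 5 − 2 = 3.

3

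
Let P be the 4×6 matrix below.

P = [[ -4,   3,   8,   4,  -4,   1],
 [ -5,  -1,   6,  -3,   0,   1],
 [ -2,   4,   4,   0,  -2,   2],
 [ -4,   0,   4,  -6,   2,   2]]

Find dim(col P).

Row reduce to echelon form.
R2 ← R2 − (5/4)·R1: [0, -19/4, -4, -8, 5, -1/4]
R3 ← R3 − (1/2)·R1: [0, 5/2, 0, -2, 0, 3/2]
R4 ← R4 − R1: [0, -3, -4, -10, 6, 1]
R3 ← R3 + (10/19)·R2: [0, 0, -40/19, -118/19, 50/19, 26/19]
R4 ← R4 − (12/19)·R2: [0, 0, -28/19, -94/19, 54/19, 22/19]
R4 ← R4 − (7/10)·R3: [0, 0, 0, -3/5, 1, 1/5]
Echelon form has 4 nonzero rows, so rank(P) = 4.
The column space has dimension equal to the rank: 4.

4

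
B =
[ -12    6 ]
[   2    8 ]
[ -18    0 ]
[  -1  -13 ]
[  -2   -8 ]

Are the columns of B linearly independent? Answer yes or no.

Row reduce B to echelon form.
R2 ← R2 + (1/6)·R1: [0, 9]
R3 ← R3 − (3/2)·R1: [0, -9]
R4 ← R4 − (1/12)·R1: [0, -27/2]
R5 ← R5 − (1/6)·R1: [0, -9]
R3 ← R3 + R2: [0, 0]
R4 ← R4 + (3/2)·R2: [0, 0]
R5 ← R5 + R2: [0, 0]
2 pivots among 2 columns.
Every column is a pivot column, so the columns are linearly independent.

yes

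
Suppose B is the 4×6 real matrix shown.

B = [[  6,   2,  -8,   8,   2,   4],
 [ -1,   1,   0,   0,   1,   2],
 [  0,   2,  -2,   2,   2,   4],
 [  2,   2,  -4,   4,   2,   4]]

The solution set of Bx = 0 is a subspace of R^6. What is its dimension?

Row reduce to echelon form.
R2 ← R2 + (1/6)·R1: [0, 4/3, -4/3, 4/3, 4/3, 8/3]
R4 ← R4 − (1/3)·R1: [0, 4/3, -4/3, 4/3, 4/3, 8/3]
R3 ← R3 − (3/2)·R2: [0, 0, 0, 0, 0, 0]
R4 ← R4 − R2: [0, 0, 0, 0, 0, 0]
2 nonzero rows, so rank(B) = 2.
B has 6 columns; by rank–nullity, nullity = 6 − 2 = 4.

4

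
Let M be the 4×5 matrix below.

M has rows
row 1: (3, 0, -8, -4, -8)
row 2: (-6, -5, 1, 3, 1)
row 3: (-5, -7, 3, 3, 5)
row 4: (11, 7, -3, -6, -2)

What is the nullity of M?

2

Row reduce to echelon form.
R2 ← R2 + (2)·R1: [0, -5, -15, -5, -15]
R3 ← R3 + (5/3)·R1: [0, -7, -31/3, -11/3, -25/3]
R4 ← R4 − (11/3)·R1: [0, 7, 79/3, 26/3, 82/3]
R3 ← R3 − (7/5)·R2: [0, 0, 32/3, 10/3, 38/3]
R4 ← R4 + (7/5)·R2: [0, 0, 16/3, 5/3, 19/3]
R4 ← R4 − (1/2)·R3: [0, 0, 0, 0, 0]
3 nonzero rows, so rank(M) = 3.
M has 5 columns; by rank–nullity, nullity = 5 − 3 = 2.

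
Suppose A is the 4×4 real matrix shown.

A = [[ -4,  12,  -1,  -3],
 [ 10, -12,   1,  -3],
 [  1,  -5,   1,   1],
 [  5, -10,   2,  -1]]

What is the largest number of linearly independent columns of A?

3

Row reduce to echelon form.
R2 ← R2 + (5/2)·R1: [0, 18, -3/2, -21/2]
R3 ← R3 + (1/4)·R1: [0, -2, 3/4, 1/4]
R4 ← R4 + (5/4)·R1: [0, 5, 3/4, -19/4]
R3 ← R3 + (1/9)·R2: [0, 0, 7/12, -11/12]
R4 ← R4 − (5/18)·R2: [0, 0, 7/6, -11/6]
R4 ← R4 − (2)·R3: [0, 0, 0, 0]
Echelon form has 3 nonzero rows, so rank(A) = 3.
The rank gives the maximum number of linearly independent columns: 3.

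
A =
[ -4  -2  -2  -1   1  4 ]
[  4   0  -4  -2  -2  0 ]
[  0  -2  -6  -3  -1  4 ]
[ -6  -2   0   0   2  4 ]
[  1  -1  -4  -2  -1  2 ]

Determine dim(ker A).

Row reduce to echelon form.
R2 ← R2 + R1: [0, -2, -6, -3, -1, 4]
R4 ← R4 − (3/2)·R1: [0, 1, 3, 3/2, 1/2, -2]
R5 ← R5 + (1/4)·R1: [0, -3/2, -9/2, -9/4, -3/4, 3]
R3 ← R3 − R2: [0, 0, 0, 0, 0, 0]
R4 ← R4 + (1/2)·R2: [0, 0, 0, 0, 0, 0]
R5 ← R5 − (3/4)·R2: [0, 0, 0, 0, 0, 0]
2 nonzero rows, so rank(A) = 2.
A has 6 columns; by rank–nullity, nullity = 6 − 2 = 4.

4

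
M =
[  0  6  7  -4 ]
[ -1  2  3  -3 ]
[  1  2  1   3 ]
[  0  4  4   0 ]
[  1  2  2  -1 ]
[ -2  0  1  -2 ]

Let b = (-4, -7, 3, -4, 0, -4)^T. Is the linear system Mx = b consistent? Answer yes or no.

no

Row reduce the augmented matrix [M | b].
Swap R1 ↔ R2
R3 ← R3 + R1: [0, 4, 4, 0, -4]
R5 ← R5 + R1: [0, 4, 5, -4, -7]
R6 ← R6 − (2)·R1: [0, -4, -5, 4, 10]
R3 ← R3 − (2/3)·R2: [0, 0, -2/3, 8/3, -4/3]
R4 ← R4 − (2/3)·R2: [0, 0, -2/3, 8/3, -4/3]
R5 ← R5 − (2/3)·R2: [0, 0, 1/3, -4/3, -13/3]
R6 ← R6 + (2/3)·R2: [0, 0, -1/3, 4/3, 22/3]
R4 ← R4 − R3: [0, 0, 0, 0, 0]
R5 ← R5 + (1/2)·R3: [0, 0, 0, 0, -5]
R6 ← R6 − (1/2)·R3: [0, 0, 0, 0, 8]
Swap R4 ↔ R5
R6 ← R6 + (8/5)·R4: [0, 0, 0, 0, 0]
The echelon form has 4 nonzero rows; the last pivot sits in the augmented column, so rank(M) = 3 but rank([M|b]) = 4.
Since the ranks differ, the system is inconsistent.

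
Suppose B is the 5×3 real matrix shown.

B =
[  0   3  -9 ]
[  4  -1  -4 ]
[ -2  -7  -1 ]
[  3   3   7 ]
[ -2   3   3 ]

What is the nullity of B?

Row reduce to echelon form.
Swap R1 ↔ R2
R3 ← R3 + (1/2)·R1: [0, -15/2, -3]
R4 ← R4 − (3/4)·R1: [0, 15/4, 10]
R5 ← R5 + (1/2)·R1: [0, 5/2, 1]
R3 ← R3 + (5/2)·R2: [0, 0, -51/2]
R4 ← R4 − (5/4)·R2: [0, 0, 85/4]
R5 ← R5 − (5/6)·R2: [0, 0, 17/2]
R4 ← R4 + (5/6)·R3: [0, 0, 0]
R5 ← R5 + (1/3)·R3: [0, 0, 0]
3 nonzero rows, so rank(B) = 3.
B has 3 columns; by rank–nullity, nullity = 3 − 3 = 0.

0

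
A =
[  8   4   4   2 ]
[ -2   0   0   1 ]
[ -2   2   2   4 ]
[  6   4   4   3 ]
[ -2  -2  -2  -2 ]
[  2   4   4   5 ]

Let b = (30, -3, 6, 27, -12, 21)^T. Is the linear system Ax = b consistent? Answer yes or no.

yes

Row reduce the augmented matrix [A | b].
R2 ← R2 + (1/4)·R1: [0, 1, 1, 3/2, 9/2]
R3 ← R3 + (1/4)·R1: [0, 3, 3, 9/2, 27/2]
R4 ← R4 − (3/4)·R1: [0, 1, 1, 3/2, 9/2]
R5 ← R5 + (1/4)·R1: [0, -1, -1, -3/2, -9/2]
R6 ← R6 − (1/4)·R1: [0, 3, 3, 9/2, 27/2]
R3 ← R3 − (3)·R2: [0, 0, 0, 0, 0]
R4 ← R4 − R2: [0, 0, 0, 0, 0]
R5 ← R5 + R2: [0, 0, 0, 0, 0]
R6 ← R6 − (3)·R2: [0, 0, 0, 0, 0]
The echelon form has 2 nonzero rows, and every pivot lies in the first 4 columns, so rank(A) = rank([A|b]) = 2.
The system is consistent.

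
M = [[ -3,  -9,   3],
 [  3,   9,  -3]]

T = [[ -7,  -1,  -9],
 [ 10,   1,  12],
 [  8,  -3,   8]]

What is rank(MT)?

1

First compute MT:
[[-45, -15, -57],
 [ 45,  15,  57]]
Now row reduce the product.
R2 ← R2 + R1: [0, 0, 0]
1 nonzero row, so rank(MT) = 1.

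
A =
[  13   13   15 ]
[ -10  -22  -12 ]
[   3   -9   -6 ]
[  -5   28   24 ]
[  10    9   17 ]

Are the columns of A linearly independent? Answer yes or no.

Row reduce A to echelon form.
R2 ← R2 + (10/13)·R1: [0, -12, -6/13]
R3 ← R3 − (3/13)·R1: [0, -12, -123/13]
R4 ← R4 + (5/13)·R1: [0, 33, 387/13]
R5 ← R5 − (10/13)·R1: [0, -1, 71/13]
R3 ← R3 − R2: [0, 0, -9]
R4 ← R4 + (11/4)·R2: [0, 0, 57/2]
R5 ← R5 − (1/12)·R2: [0, 0, 11/2]
R4 ← R4 + (19/6)·R3: [0, 0, 0]
R5 ← R5 + (11/18)·R3: [0, 0, 0]
3 pivots among 3 columns.
Every column is a pivot column, so the columns are linearly independent.

yes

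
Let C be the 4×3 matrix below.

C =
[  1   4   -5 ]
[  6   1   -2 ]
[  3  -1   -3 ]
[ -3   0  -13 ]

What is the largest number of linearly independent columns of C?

Row reduce to echelon form.
R2 ← R2 − (6)·R1: [0, -23, 28]
R3 ← R3 − (3)·R1: [0, -13, 12]
R4 ← R4 + (3)·R1: [0, 12, -28]
R3 ← R3 − (13/23)·R2: [0, 0, -88/23]
R4 ← R4 + (12/23)·R2: [0, 0, -308/23]
R4 ← R4 − (7/2)·R3: [0, 0, 0]
Echelon form has 3 nonzero rows, so rank(C) = 3.
The rank gives the maximum number of linearly independent columns: 3.

3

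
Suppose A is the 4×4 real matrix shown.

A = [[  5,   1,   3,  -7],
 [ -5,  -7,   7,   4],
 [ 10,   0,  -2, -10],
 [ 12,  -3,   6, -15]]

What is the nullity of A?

1

Row reduce to echelon form.
R2 ← R2 + R1: [0, -6, 10, -3]
R3 ← R3 − (2)·R1: [0, -2, -8, 4]
R4 ← R4 − (12/5)·R1: [0, -27/5, -6/5, 9/5]
R3 ← R3 − (1/3)·R2: [0, 0, -34/3, 5]
R4 ← R4 − (9/10)·R2: [0, 0, -51/5, 9/2]
R4 ← R4 − (9/10)·R3: [0, 0, 0, 0]
3 nonzero rows, so rank(A) = 3.
A has 4 columns; by rank–nullity, nullity = 4 − 3 = 1.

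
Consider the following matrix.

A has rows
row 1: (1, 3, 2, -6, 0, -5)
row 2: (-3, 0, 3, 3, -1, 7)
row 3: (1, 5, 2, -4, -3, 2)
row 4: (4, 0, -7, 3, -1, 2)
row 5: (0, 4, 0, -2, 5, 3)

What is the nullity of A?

Row reduce to echelon form.
R2 ← R2 + (3)·R1: [0, 9, 9, -15, -1, -8]
R3 ← R3 − R1: [0, 2, 0, 2, -3, 7]
R4 ← R4 − (4)·R1: [0, -12, -15, 27, -1, 22]
R3 ← R3 − (2/9)·R2: [0, 0, -2, 16/3, -25/9, 79/9]
R4 ← R4 + (4/3)·R2: [0, 0, -3, 7, -7/3, 34/3]
R5 ← R5 − (4/9)·R2: [0, 0, -4, 14/3, 49/9, 59/9]
R4 ← R4 − (3/2)·R3: [0, 0, 0, -1, 11/6, -11/6]
R5 ← R5 − (2)·R3: [0, 0, 0, -6, 11, -11]
R5 ← R5 − (6)·R4: [0, 0, 0, 0, 0, 0]
4 nonzero rows, so rank(A) = 4.
A has 6 columns; by rank–nullity, nullity = 6 − 4 = 2.

2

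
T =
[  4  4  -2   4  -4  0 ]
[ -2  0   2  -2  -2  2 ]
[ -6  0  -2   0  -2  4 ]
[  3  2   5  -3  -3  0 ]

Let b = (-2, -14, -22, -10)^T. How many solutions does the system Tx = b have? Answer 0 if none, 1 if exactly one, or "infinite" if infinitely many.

Row reduce the augmented matrix [T | b].
R2 ← R2 + (1/2)·R1: [0, 2, 1, 0, -4, 2, -15]
R3 ← R3 + (3/2)·R1: [0, 6, -5, 6, -8, 4, -25]
R4 ← R4 − (3/4)·R1: [0, -1, 13/2, -6, 0, 0, -17/2]
R3 ← R3 − (3)·R2: [0, 0, -8, 6, 4, -2, 20]
R4 ← R4 + (1/2)·R2: [0, 0, 7, -6, -2, 1, -16]
R4 ← R4 + (7/8)·R3: [0, 0, 0, -3/4, 3/2, -3/4, 3/2]
The echelon form has 4 nonzero rows, and every pivot lies in the first 6 columns, so rank(T) = rank([T|b]) = 4.
The system is consistent.
rank = 4 < 6 unknowns, so there are infinitely many solutions.

infinite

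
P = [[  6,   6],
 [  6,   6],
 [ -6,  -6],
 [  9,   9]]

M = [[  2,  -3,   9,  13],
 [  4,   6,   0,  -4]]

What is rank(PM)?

1

First compute PM:
[[ 36,  18,  54,  54],
 [ 36,  18,  54,  54],
 [-36, -18, -54, -54],
 [ 54,  27,  81,  81]]
Now row reduce the product.
R2 ← R2 − R1: [0, 0, 0, 0]
R3 ← R3 + R1: [0, 0, 0, 0]
R4 ← R4 − (3/2)·R1: [0, 0, 0, 0]
1 nonzero row, so rank(PM) = 1.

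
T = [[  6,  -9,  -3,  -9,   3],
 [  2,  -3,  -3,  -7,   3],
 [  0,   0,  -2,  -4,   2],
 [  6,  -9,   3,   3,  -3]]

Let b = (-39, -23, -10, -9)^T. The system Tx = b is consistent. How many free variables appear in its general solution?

3

Row reduce the augmented matrix [T | b].
R2 ← R2 − (1/3)·R1: [0, 0, -2, -4, 2, -10]
R4 ← R4 − R1: [0, 0, 6, 12, -6, 30]
R3 ← R3 − R2: [0, 0, 0, 0, 0, 0]
R4 ← R4 + (3)·R2: [0, 0, 0, 0, 0, 0]
The echelon form has 2 nonzero rows, and every pivot lies in the first 5 columns, so rank(T) = rank([T|b]) = 2.
The system is consistent.
Free variables = (unknowns) − (rank) = 5 − 2 = 3.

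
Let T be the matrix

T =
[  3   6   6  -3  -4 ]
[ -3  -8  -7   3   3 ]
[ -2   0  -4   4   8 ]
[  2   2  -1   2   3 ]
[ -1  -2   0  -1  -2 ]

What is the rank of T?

Row reduce to echelon form.
R2 ← R2 + R1: [0, -2, -1, 0, -1]
R3 ← R3 + (2/3)·R1: [0, 4, 0, 2, 16/3]
R4 ← R4 − (2/3)·R1: [0, -2, -5, 4, 17/3]
R5 ← R5 + (1/3)·R1: [0, 0, 2, -2, -10/3]
R3 ← R3 + (2)·R2: [0, 0, -2, 2, 10/3]
R4 ← R4 − R2: [0, 0, -4, 4, 20/3]
R4 ← R4 − (2)·R3: [0, 0, 0, 0, 0]
R5 ← R5 + R3: [0, 0, 0, 0, 0]
Echelon form has 3 nonzero rows, so rank(T) = 3.

3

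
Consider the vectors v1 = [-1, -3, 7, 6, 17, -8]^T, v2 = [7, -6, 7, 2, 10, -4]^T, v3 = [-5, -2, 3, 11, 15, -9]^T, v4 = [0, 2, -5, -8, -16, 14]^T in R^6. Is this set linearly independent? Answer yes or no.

Form the matrix with these vectors as rows and row reduce.
R2 ← R2 + (7)·R1: [0, -27, 56, 44, 129, -60]
R3 ← R3 − (5)·R1: [0, 13, -32, -19, -70, 31]
R3 ← R3 + (13/27)·R2: [0, 0, -136/27, 59/27, -71/9, 19/9]
R4 ← R4 + (2/27)·R2: [0, 0, -23/27, -128/27, -58/9, 86/9]
R4 ← R4 − (23/136)·R3: [0, 0, 0, -695/136, -695/136, 1251/136]
4 nonzero rows, so the 4 vectors span a space of dimension 4.
Since 4 = 4, the vectors are linearly independent.

yes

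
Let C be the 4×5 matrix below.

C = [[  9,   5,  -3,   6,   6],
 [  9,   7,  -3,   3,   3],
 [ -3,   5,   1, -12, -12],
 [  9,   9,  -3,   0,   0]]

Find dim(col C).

2

Row reduce to echelon form.
R2 ← R2 − R1: [0, 2, 0, -3, -3]
R3 ← R3 + (1/3)·R1: [0, 20/3, 0, -10, -10]
R4 ← R4 − R1: [0, 4, 0, -6, -6]
R3 ← R3 − (10/3)·R2: [0, 0, 0, 0, 0]
R4 ← R4 − (2)·R2: [0, 0, 0, 0, 0]
Echelon form has 2 nonzero rows, so rank(C) = 2.
The column space has dimension equal to the rank: 2.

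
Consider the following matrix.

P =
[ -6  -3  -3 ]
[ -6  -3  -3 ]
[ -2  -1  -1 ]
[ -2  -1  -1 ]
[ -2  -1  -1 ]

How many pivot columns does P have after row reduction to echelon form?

Row reduce to echelon form.
R2 ← R2 − R1: [0, 0, 0]
R3 ← R3 − (1/3)·R1: [0, 0, 0]
R4 ← R4 − (1/3)·R1: [0, 0, 0]
R5 ← R5 − (1/3)·R1: [0, 0, 0]
Echelon form has 1 nonzero row, so rank(P) = 1.
Each nonzero row contributes one pivot column: 1 pivot columns.

1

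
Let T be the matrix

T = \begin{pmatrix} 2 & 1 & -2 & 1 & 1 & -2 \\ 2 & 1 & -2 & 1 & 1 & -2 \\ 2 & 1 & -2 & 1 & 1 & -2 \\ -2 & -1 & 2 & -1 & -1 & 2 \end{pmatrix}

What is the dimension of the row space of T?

1

Row reduce to echelon form.
R2 ← R2 − R1: [0, 0, 0, 0, 0, 0]
R3 ← R3 − R1: [0, 0, 0, 0, 0, 0]
R4 ← R4 + R1: [0, 0, 0, 0, 0, 0]
Echelon form has 1 nonzero row, so rank(T) = 1.
The row space has dimension equal to the rank: 1.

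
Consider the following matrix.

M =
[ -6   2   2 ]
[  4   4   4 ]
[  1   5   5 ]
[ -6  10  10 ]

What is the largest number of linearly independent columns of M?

Row reduce to echelon form.
R2 ← R2 + (2/3)·R1: [0, 16/3, 16/3]
R3 ← R3 + (1/6)·R1: [0, 16/3, 16/3]
R4 ← R4 − R1: [0, 8, 8]
R3 ← R3 − R2: [0, 0, 0]
R4 ← R4 − (3/2)·R2: [0, 0, 0]
Echelon form has 2 nonzero rows, so rank(M) = 2.
The rank gives the maximum number of linearly independent columns: 2.

2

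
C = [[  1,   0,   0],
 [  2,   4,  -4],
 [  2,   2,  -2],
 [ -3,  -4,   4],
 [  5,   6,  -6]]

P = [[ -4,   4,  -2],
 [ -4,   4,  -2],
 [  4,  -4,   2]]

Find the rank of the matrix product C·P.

1

First compute CP:
[[ -4,   4,  -2],
 [-40,  40, -20],
 [-24,  24, -12],
 [ 44, -44,  22],
 [-68,  68, -34]]
Now row reduce the product.
R2 ← R2 − (10)·R1: [0, 0, 0]
R3 ← R3 − (6)·R1: [0, 0, 0]
R4 ← R4 + (11)·R1: [0, 0, 0]
R5 ← R5 − (17)·R1: [0, 0, 0]
1 nonzero row, so rank(CP) = 1.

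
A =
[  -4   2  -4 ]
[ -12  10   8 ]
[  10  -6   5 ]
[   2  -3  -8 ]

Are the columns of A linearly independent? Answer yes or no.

no

Row reduce A to echelon form.
R2 ← R2 − (3)·R1: [0, 4, 20]
R3 ← R3 + (5/2)·R1: [0, -1, -5]
R4 ← R4 + (1/2)·R1: [0, -2, -10]
R3 ← R3 + (1/4)·R2: [0, 0, 0]
R4 ← R4 + (1/2)·R2: [0, 0, 0]
2 pivots among 3 columns.
Only 2 < 3 pivot columns, so the columns are linearly dependent.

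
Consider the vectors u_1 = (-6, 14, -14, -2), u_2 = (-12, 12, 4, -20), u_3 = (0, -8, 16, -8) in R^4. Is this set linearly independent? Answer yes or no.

no

Form the matrix with these vectors as rows and row reduce.
R2 ← R2 − (2)·R1: [0, -16, 32, -16]
R3 ← R3 − (1/2)·R2: [0, 0, 0, 0]
2 nonzero rows, so the 3 vectors span a space of dimension 2.
Since 2 < 3, the vectors are linearly dependent.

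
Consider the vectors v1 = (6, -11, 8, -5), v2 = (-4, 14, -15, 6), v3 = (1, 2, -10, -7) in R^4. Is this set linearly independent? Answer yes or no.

yes

Form the matrix with these vectors as rows and row reduce.
R2 ← R2 + (2/3)·R1: [0, 20/3, -29/3, 8/3]
R3 ← R3 − (1/6)·R1: [0, 23/6, -34/3, -37/6]
R3 ← R3 − (23/40)·R2: [0, 0, -231/40, -77/10]
3 nonzero rows, so the 3 vectors span a space of dimension 3.
Since 3 = 3, the vectors are linearly independent.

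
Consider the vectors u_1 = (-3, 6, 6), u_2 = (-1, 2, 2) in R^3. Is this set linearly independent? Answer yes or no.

no

Form the matrix with these vectors as rows and row reduce.
R2 ← R2 − (1/3)·R1: [0, 0, 0]
1 nonzero row, so the 2 vectors span a space of dimension 1.
Since 1 < 2, the vectors are linearly dependent.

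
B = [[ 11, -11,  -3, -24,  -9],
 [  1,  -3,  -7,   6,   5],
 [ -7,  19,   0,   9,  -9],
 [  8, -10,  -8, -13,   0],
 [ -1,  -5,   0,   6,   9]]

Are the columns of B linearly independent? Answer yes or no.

no

Row reduce B to echelon form.
R2 ← R2 − (1/11)·R1: [0, -2, -74/11, 90/11, 64/11]
R3 ← R3 + (7/11)·R1: [0, 12, -21/11, -69/11, -162/11]
R4 ← R4 − (8/11)·R1: [0, -2, -64/11, 49/11, 72/11]
R5 ← R5 + (1/11)·R1: [0, -6, -3/11, 42/11, 90/11]
R3 ← R3 + (6)·R2: [0, 0, -465/11, 471/11, 222/11]
R4 ← R4 − R2: [0, 0, 10/11, -41/11, 8/11]
R5 ← R5 − (3)·R2: [0, 0, 219/11, -228/11, -102/11]
R4 ← R4 + (2/93)·R3: [0, 0, 0, -87/31, 36/31]
R5 ← R5 + (73/155)·R3: [0, 0, 0, -87/155, 36/155]
R5 ← R5 − (1/5)·R4: [0, 0, 0, 0, 0]
4 pivots among 5 columns.
Only 4 < 5 pivot columns, so the columns are linearly dependent.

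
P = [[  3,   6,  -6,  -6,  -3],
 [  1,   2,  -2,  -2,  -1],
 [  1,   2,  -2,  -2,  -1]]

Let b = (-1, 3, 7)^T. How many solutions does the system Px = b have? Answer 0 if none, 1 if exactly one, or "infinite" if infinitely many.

Row reduce the augmented matrix [P | b].
R2 ← R2 − (1/3)·R1: [0, 0, 0, 0, 0, 10/3]
R3 ← R3 − (1/3)·R1: [0, 0, 0, 0, 0, 22/3]
R3 ← R3 − (11/5)·R2: [0, 0, 0, 0, 0, 0]
The echelon form has 2 nonzero rows; the last pivot sits in the augmented column, so rank(P) = 1 but rank([P|b]) = 2.
Since the ranks differ, the system is inconsistent.
It has no solutions.

0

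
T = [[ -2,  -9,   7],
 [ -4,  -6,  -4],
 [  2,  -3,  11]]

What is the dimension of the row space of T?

2

Row reduce to echelon form.
R2 ← R2 − (2)·R1: [0, 12, -18]
R3 ← R3 + R1: [0, -12, 18]
R3 ← R3 + R2: [0, 0, 0]
Echelon form has 2 nonzero rows, so rank(T) = 2.
The row space has dimension equal to the rank: 2.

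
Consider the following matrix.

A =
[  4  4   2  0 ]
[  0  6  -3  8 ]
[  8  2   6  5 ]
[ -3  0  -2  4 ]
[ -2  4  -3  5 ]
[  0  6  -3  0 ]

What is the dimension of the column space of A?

Row reduce to echelon form.
R3 ← R3 − (2)·R1: [0, -6, 2, 5]
R4 ← R4 + (3/4)·R1: [0, 3, -1/2, 4]
R5 ← R5 + (1/2)·R1: [0, 6, -2, 5]
R3 ← R3 + R2: [0, 0, -1, 13]
R4 ← R4 − (1/2)·R2: [0, 0, 1, 0]
R5 ← R5 − R2: [0, 0, 1, -3]
R6 ← R6 − R2: [0, 0, 0, -8]
R4 ← R4 + R3: [0, 0, 0, 13]
R5 ← R5 + R3: [0, 0, 0, 10]
R5 ← R5 − (10/13)·R4: [0, 0, 0, 0]
R6 ← R6 + (8/13)·R4: [0, 0, 0, 0]
Echelon form has 4 nonzero rows, so rank(A) = 4.
The column space has dimension equal to the rank: 4.

4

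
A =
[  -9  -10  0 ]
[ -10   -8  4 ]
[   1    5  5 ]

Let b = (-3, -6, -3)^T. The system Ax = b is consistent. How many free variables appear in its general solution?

1

Row reduce the augmented matrix [A | b].
R2 ← R2 − (10/9)·R1: [0, 28/9, 4, -8/3]
R3 ← R3 + (1/9)·R1: [0, 35/9, 5, -10/3]
R3 ← R3 − (5/4)·R2: [0, 0, 0, 0]
The echelon form has 2 nonzero rows, and every pivot lies in the first 3 columns, so rank(A) = rank([A|b]) = 2.
The system is consistent.
Free variables = (unknowns) − (rank) = 3 − 2 = 1.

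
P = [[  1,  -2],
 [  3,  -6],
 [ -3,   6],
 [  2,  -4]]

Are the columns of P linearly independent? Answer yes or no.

no

Row reduce P to echelon form.
R2 ← R2 − (3)·R1: [0, 0]
R3 ← R3 + (3)·R1: [0, 0]
R4 ← R4 − (2)·R1: [0, 0]
1 pivot among 2 columns.
Only 1 < 2 pivot columns, so the columns are linearly dependent.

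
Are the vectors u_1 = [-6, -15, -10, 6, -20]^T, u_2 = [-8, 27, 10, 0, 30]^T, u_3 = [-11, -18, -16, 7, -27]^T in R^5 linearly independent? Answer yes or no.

Form the matrix with these vectors as rows and row reduce.
R2 ← R2 − (4/3)·R1: [0, 47, 70/3, -8, 170/3]
R3 ← R3 − (11/6)·R1: [0, 19/2, 7/3, -4, 29/3]
R3 ← R3 − (19/94)·R2: [0, 0, -112/47, -112/47, -84/47]
3 nonzero rows, so the 3 vectors span a space of dimension 3.
Since 3 = 3, the vectors are linearly independent.

yes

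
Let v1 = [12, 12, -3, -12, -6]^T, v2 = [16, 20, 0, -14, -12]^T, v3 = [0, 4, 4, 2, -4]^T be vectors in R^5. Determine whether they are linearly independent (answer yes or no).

Form the matrix with these vectors as rows and row reduce.
R2 ← R2 − (4/3)·R1: [0, 4, 4, 2, -4]
R3 ← R3 − R2: [0, 0, 0, 0, 0]
2 nonzero rows, so the 3 vectors span a space of dimension 2.
Since 2 < 3, the vectors are linearly dependent.

no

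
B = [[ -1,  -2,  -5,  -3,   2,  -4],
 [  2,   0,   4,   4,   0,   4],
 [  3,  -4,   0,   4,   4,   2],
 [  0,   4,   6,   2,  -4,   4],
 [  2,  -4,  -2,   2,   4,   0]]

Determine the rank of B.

Row reduce to echelon form.
R2 ← R2 + (2)·R1: [0, -4, -6, -2, 4, -4]
R3 ← R3 + (3)·R1: [0, -10, -15, -5, 10, -10]
R5 ← R5 + (2)·R1: [0, -8, -12, -4, 8, -8]
R3 ← R3 − (5/2)·R2: [0, 0, 0, 0, 0, 0]
R4 ← R4 + R2: [0, 0, 0, 0, 0, 0]
R5 ← R5 − (2)·R2: [0, 0, 0, 0, 0, 0]
Echelon form has 2 nonzero rows, so rank(B) = 2.

2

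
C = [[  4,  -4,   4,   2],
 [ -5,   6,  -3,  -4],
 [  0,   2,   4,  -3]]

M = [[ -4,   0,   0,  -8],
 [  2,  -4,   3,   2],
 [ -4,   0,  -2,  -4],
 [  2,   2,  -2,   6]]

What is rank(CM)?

2

First compute CM:
[[-36,  20, -24, -44],
 [ 36, -32,  32,  40],
 [-18, -14,   4, -30]]
Now row reduce the product.
R2 ← R2 + R1: [0, -12, 8, -4]
R3 ← R3 − (1/2)·R1: [0, -24, 16, -8]
R3 ← R3 − (2)·R2: [0, 0, 0, 0]
2 nonzero rows, so rank(CM) = 2.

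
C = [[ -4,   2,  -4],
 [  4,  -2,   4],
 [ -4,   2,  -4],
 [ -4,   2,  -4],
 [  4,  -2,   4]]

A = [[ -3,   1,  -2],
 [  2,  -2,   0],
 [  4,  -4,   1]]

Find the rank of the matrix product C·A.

1

First compute CA:
[[  0,   8,   4],
 [  0,  -8,  -4],
 [  0,   8,   4],
 [  0,   8,   4],
 [  0,  -8,  -4]]
Now row reduce the product.
R2 ← R2 + R1: [0, 0, 0]
R3 ← R3 − R1: [0, 0, 0]
R4 ← R4 − R1: [0, 0, 0]
R5 ← R5 + R1: [0, 0, 0]
1 nonzero row, so rank(CA) = 1.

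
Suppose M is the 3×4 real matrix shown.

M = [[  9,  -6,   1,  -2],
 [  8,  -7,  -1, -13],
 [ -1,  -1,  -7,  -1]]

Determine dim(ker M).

Row reduce to echelon form.
R2 ← R2 − (8/9)·R1: [0, -5/3, -17/9, -101/9]
R3 ← R3 + (1/9)·R1: [0, -5/3, -62/9, -11/9]
R3 ← R3 − R2: [0, 0, -5, 10]
3 nonzero rows, so rank(M) = 3.
M has 4 columns; by rank–nullity, nullity = 4 − 3 = 1.

1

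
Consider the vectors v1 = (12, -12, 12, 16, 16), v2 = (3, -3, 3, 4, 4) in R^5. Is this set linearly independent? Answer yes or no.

no

Form the matrix with these vectors as rows and row reduce.
R2 ← R2 − (1/4)·R1: [0, 0, 0, 0, 0]
1 nonzero row, so the 2 vectors span a space of dimension 1.
Since 1 < 2, the vectors are linearly dependent.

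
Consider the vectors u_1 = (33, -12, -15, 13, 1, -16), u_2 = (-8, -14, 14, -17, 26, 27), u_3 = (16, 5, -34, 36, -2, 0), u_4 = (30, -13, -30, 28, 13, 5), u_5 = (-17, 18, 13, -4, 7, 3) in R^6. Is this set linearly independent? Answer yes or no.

yes

Form the matrix with these vectors as rows and row reduce.
R2 ← R2 + (8/33)·R1: [0, -186/11, 114/11, -457/33, 866/33, 763/33]
R3 ← R3 − (16/33)·R1: [0, 119/11, -294/11, 980/33, -82/33, 256/33]
R4 ← R4 − (10/11)·R1: [0, -23/11, -180/11, 178/11, 133/11, 215/11]
R5 ← R5 + (17/33)·R1: [0, 130/11, 58/11, 89/33, 248/33, -173/33]
R3 ← R3 + (119/186)·R2: [0, 0, -623/31, 11627/558, 3991/279, 12583/558]
R4 ← R4 − (23/186)·R2: [0, 0, -547/31, 9985/558, 2468/279, 9311/558]
R5 ← R5 + (65/93)·R2: [0, 0, 388/31, -1948/279, 7214/279, 3046/279]
R4 ← R4 − (547/623)·R3: [0, 0, 0, -107/267, -6941/1869, -5818/1869]
R5 ← R5 + (388/623)·R3: [0, 0, 0, 4802/801, 194930/5607, 139960/5607]
R5 ← R5 + (4802/321)·R4: [0, 0, 0, 0, -15572/749, -48548/2247]
5 nonzero rows, so the 5 vectors span a space of dimension 5.
Since 5 = 5, the vectors are linearly independent.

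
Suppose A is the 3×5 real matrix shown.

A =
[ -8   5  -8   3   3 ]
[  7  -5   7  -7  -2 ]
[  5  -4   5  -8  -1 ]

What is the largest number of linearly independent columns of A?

2

Row reduce to echelon form.
R2 ← R2 + (7/8)·R1: [0, -5/8, 0, -35/8, 5/8]
R3 ← R3 + (5/8)·R1: [0, -7/8, 0, -49/8, 7/8]
R3 ← R3 − (7/5)·R2: [0, 0, 0, 0, 0]
Echelon form has 2 nonzero rows, so rank(A) = 2.
The rank gives the maximum number of linearly independent columns: 2.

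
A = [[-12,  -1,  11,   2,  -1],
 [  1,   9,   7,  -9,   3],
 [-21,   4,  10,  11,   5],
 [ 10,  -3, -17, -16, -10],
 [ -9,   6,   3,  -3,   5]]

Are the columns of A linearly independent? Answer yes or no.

Row reduce A to echelon form.
R2 ← R2 + (1/12)·R1: [0, 107/12, 95/12, -53/6, 35/12]
R3 ← R3 − (7/4)·R1: [0, 23/4, -37/4, 15/2, 27/4]
R4 ← R4 + (5/6)·R1: [0, -23/6, -47/6, -43/3, -65/6]
R5 ← R5 − (3/4)·R1: [0, 27/4, -21/4, -9/2, 23/4]
R3 ← R3 − (69/107)·R2: [0, 0, -1536/107, 1412/107, 521/107]
R4 ← R4 + (46/107)·R2: [0, 0, -474/107, -1940/107, -1025/107]
R5 ← R5 − (81/107)·R2: [0, 0, -1203/107, 234/107, 379/107]
R4 ← R4 − (79/256)·R3: [0, 0, 0, -1421/64, -2837/256]
R5 ← R5 − (401/512)·R3: [0, 0, 0, -1043/128, -139/512]
R5 ← R5 − (149/406)·R4: [0, 0, 0, 0, 1541/406]
5 pivots among 5 columns.
Every column is a pivot column, so the columns are linearly independent.

yes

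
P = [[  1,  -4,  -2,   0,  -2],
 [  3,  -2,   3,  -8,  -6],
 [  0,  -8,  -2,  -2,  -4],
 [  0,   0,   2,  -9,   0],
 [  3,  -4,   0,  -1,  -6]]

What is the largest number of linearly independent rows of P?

Row reduce to echelon form.
R2 ← R2 − (3)·R1: [0, 10, 9, -8, 0]
R5 ← R5 − (3)·R1: [0, 8, 6, -1, 0]
R3 ← R3 + (4/5)·R2: [0, 0, 26/5, -42/5, -4]
R5 ← R5 − (4/5)·R2: [0, 0, -6/5, 27/5, 0]
R4 ← R4 − (5/13)·R3: [0, 0, 0, -75/13, 20/13]
R5 ← R5 + (3/13)·R3: [0, 0, 0, 45/13, -12/13]
R5 ← R5 + (3/5)·R4: [0, 0, 0, 0, 0]
Echelon form has 4 nonzero rows, so rank(P) = 4.
The rank gives the maximum number of linearly independent rows: 4.

4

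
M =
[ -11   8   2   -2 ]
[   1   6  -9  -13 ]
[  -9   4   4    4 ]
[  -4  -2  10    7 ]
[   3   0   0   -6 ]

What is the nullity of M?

Row reduce to echelon form.
R2 ← R2 + (1/11)·R1: [0, 74/11, -97/11, -145/11]
R3 ← R3 − (9/11)·R1: [0, -28/11, 26/11, 62/11]
R4 ← R4 − (4/11)·R1: [0, -54/11, 102/11, 85/11]
R5 ← R5 + (3/11)·R1: [0, 24/11, 6/11, -72/11]
R3 ← R3 + (14/37)·R2: [0, 0, -36/37, 24/37]
R4 ← R4 + (27/37)·R2: [0, 0, 105/37, -70/37]
R5 ← R5 − (12/37)·R2: [0, 0, 126/37, -84/37]
R4 ← R4 + (35/12)·R3: [0, 0, 0, 0]
R5 ← R5 + (7/2)·R3: [0, 0, 0, 0]
3 nonzero rows, so rank(M) = 3.
M has 4 columns; by rank–nullity, nullity = 4 − 3 = 1.

1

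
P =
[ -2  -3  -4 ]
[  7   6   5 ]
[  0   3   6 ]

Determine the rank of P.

Row reduce to echelon form.
R2 ← R2 + (7/2)·R1: [0, -9/2, -9]
R3 ← R3 + (2/3)·R2: [0, 0, 0]
Echelon form has 2 nonzero rows, so rank(P) = 2.

2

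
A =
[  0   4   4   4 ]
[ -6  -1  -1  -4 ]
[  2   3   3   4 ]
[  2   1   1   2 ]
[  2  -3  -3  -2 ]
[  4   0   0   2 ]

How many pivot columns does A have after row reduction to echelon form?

Row reduce to echelon form.
Swap R1 ↔ R2
R3 ← R3 + (1/3)·R1: [0, 8/3, 8/3, 8/3]
R4 ← R4 + (1/3)·R1: [0, 2/3, 2/3, 2/3]
R5 ← R5 + (1/3)·R1: [0, -10/3, -10/3, -10/3]
R6 ← R6 + (2/3)·R1: [0, -2/3, -2/3, -2/3]
R3 ← R3 − (2/3)·R2: [0, 0, 0, 0]
R4 ← R4 − (1/6)·R2: [0, 0, 0, 0]
R5 ← R5 + (5/6)·R2: [0, 0, 0, 0]
R6 ← R6 + (1/6)·R2: [0, 0, 0, 0]
Echelon form has 2 nonzero rows, so rank(A) = 2.
Each nonzero row contributes one pivot column: 2 pivot columns.

2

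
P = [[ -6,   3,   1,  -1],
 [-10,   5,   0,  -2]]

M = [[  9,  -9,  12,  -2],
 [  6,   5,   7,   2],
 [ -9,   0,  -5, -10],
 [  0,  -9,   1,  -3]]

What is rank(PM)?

First compute PM:
[[-45,  78, -57,  11],
 [-60, 133, -87,  36]]
Now row reduce the product.
R2 ← R2 − (4/3)·R1: [0, 29, -11, 64/3]
2 nonzero rows, so rank(PM) = 2.

2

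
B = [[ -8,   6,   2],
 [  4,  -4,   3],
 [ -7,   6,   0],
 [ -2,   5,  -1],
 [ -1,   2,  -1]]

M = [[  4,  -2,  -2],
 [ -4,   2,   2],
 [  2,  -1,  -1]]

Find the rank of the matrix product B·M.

1

First compute BM:
[[-52,  26,  26],
 [ 38, -19, -19],
 [-52,  26,  26],
 [-30,  15,  15],
 [-14,   7,   7]]
Now row reduce the product.
R2 ← R2 + (19/26)·R1: [0, 0, 0]
R3 ← R3 − R1: [0, 0, 0]
R4 ← R4 − (15/26)·R1: [0, 0, 0]
R5 ← R5 − (7/26)·R1: [0, 0, 0]
1 nonzero row, so rank(BM) = 1.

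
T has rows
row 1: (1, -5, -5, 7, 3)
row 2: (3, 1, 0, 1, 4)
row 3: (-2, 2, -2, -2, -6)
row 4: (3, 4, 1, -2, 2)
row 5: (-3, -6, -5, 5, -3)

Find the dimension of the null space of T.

1

Row reduce to echelon form.
R2 ← R2 − (3)·R1: [0, 16, 15, -20, -5]
R3 ← R3 + (2)·R1: [0, -8, -12, 12, 0]
R4 ← R4 − (3)·R1: [0, 19, 16, -23, -7]
R5 ← R5 + (3)·R1: [0, -21, -20, 26, 6]
R3 ← R3 + (1/2)·R2: [0, 0, -9/2, 2, -5/2]
R4 ← R4 − (19/16)·R2: [0, 0, -29/16, 3/4, -17/16]
R5 ← R5 + (21/16)·R2: [0, 0, -5/16, -1/4, -9/16]
R4 ← R4 − (29/72)·R3: [0, 0, 0, -1/18, -1/18]
R5 ← R5 − (5/72)·R3: [0, 0, 0, -7/18, -7/18]
R5 ← R5 − (7)·R4: [0, 0, 0, 0, 0]
4 nonzero rows, so rank(T) = 4.
T has 5 columns; by rank–nullity, nullity = 5 − 4 = 1.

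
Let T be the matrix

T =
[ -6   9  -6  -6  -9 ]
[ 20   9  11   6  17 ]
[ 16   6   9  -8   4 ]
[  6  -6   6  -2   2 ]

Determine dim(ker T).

1

Row reduce to echelon form.
R2 ← R2 + (10/3)·R1: [0, 39, -9, -14, -13]
R3 ← R3 + (8/3)·R1: [0, 30, -7, -24, -20]
R4 ← R4 + R1: [0, 3, 0, -8, -7]
R3 ← R3 − (10/13)·R2: [0, 0, -1/13, -172/13, -10]
R4 ← R4 − (1/13)·R2: [0, 0, 9/13, -90/13, -6]
R4 ← R4 + (9)·R3: [0, 0, 0, -126, -96]
4 nonzero rows, so rank(T) = 4.
T has 5 columns; by rank–nullity, nullity = 5 − 4 = 1.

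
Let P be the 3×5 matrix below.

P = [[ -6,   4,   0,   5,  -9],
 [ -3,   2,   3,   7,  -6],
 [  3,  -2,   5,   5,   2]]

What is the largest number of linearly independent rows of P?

2

Row reduce to echelon form.
R2 ← R2 − (1/2)·R1: [0, 0, 3, 9/2, -3/2]
R3 ← R3 + (1/2)·R1: [0, 0, 5, 15/2, -5/2]
R3 ← R3 − (5/3)·R2: [0, 0, 0, 0, 0]
Echelon form has 2 nonzero rows, so rank(P) = 2.
The rank gives the maximum number of linearly independent rows: 2.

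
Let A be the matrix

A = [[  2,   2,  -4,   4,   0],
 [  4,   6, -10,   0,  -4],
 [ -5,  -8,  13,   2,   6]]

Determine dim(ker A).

3

Row reduce to echelon form.
R2 ← R2 − (2)·R1: [0, 2, -2, -8, -4]
R3 ← R3 + (5/2)·R1: [0, -3, 3, 12, 6]
R3 ← R3 + (3/2)·R2: [0, 0, 0, 0, 0]
2 nonzero rows, so rank(A) = 2.
A has 5 columns; by rank–nullity, nullity = 5 − 2 = 3.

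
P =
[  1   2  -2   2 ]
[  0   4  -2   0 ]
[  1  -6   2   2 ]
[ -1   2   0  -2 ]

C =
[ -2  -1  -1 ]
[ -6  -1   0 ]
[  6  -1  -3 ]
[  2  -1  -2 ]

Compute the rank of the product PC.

First compute PC:
[[-22,  -3,   1],
 [-36,  -2,   6],
 [ 50,   1, -11],
 [-14,   1,   5]]
Now row reduce the product.
R2 ← R2 − (18/11)·R1: [0, 32/11, 48/11]
R3 ← R3 + (25/11)·R1: [0, -64/11, -96/11]
R4 ← R4 − (7/11)·R1: [0, 32/11, 48/11]
R3 ← R3 + (2)·R2: [0, 0, 0]
R4 ← R4 − R2: [0, 0, 0]
2 nonzero rows, so rank(PC) = 2.

2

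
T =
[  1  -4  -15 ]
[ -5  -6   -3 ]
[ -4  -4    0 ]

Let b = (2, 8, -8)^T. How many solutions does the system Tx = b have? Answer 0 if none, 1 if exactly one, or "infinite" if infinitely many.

0

Row reduce the augmented matrix [T | b].
R2 ← R2 + (5)·R1: [0, -26, -78, 18]
R3 ← R3 + (4)·R1: [0, -20, -60, 0]
R3 ← R3 − (10/13)·R2: [0, 0, 0, -180/13]
The echelon form has 3 nonzero rows; the last pivot sits in the augmented column, so rank(T) = 2 but rank([T|b]) = 3.
Since the ranks differ, the system is inconsistent.
It has no solutions.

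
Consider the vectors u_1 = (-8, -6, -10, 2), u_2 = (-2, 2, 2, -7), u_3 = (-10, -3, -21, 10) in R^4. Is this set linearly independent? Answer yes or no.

Form the matrix with these vectors as rows and row reduce.
R2 ← R2 − (1/4)·R1: [0, 7/2, 9/2, -15/2]
R3 ← R3 − (5/4)·R1: [0, 9/2, -17/2, 15/2]
R3 ← R3 − (9/7)·R2: [0, 0, -100/7, 120/7]
3 nonzero rows, so the 3 vectors span a space of dimension 3.
Since 3 = 3, the vectors are linearly independent.

yes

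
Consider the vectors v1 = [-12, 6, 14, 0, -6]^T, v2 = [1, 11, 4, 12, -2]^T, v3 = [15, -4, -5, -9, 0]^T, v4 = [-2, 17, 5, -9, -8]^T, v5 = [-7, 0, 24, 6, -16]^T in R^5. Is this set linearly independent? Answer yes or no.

yes

Form the matrix with these vectors as rows and row reduce.
R2 ← R2 + (1/12)·R1: [0, 23/2, 31/6, 12, -5/2]
R3 ← R3 + (5/4)·R1: [0, 7/2, 25/2, -9, -15/2]
R4 ← R4 − (1/6)·R1: [0, 16, 8/3, -9, -7]
R5 ← R5 − (7/12)·R1: [0, -7/2, 95/6, 6, -25/2]
R3 ← R3 − (7/23)·R2: [0, 0, 754/69, -291/23, -155/23]
R4 ← R4 − (32/23)·R2: [0, 0, -104/23, -591/23, -81/23]
R5 ← R5 + (7/23)·R2: [0, 0, 1201/69, 222/23, -305/23]
R4 ← R4 + (12/29)·R3: [0, 0, 0, -897/29, -183/29]
R5 ← R5 − (1201/754)·R3: [0, 0, 0, 22473/754, -1905/754]
R5 ← R5 + (7491/7774)·R4: [0, 0, 0, 0, -33456/3887]
5 nonzero rows, so the 5 vectors span a space of dimension 5.
Since 5 = 5, the vectors are linearly independent.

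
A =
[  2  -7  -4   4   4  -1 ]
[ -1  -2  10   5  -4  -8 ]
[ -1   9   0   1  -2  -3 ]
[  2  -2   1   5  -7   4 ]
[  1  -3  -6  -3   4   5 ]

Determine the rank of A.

4

Row reduce to echelon form.
R2 ← R2 + (1/2)·R1: [0, -11/2, 8, 7, -2, -17/2]
R3 ← R3 + (1/2)·R1: [0, 11/2, -2, 3, 0, -7/2]
R4 ← R4 − R1: [0, 5, 5, 1, -11, 5]
R5 ← R5 − (1/2)·R1: [0, 1/2, -4, -5, 2, 11/2]
R3 ← R3 + R2: [0, 0, 6, 10, -2, -12]
R4 ← R4 + (10/11)·R2: [0, 0, 135/11, 81/11, -141/11, -30/11]
R5 ← R5 + (1/11)·R2: [0, 0, -36/11, -48/11, 20/11, 52/11]
R4 ← R4 − (45/22)·R3: [0, 0, 0, -144/11, -96/11, 240/11]
R5 ← R5 + (6/11)·R3: [0, 0, 0, 12/11, 8/11, -20/11]
R5 ← R5 + (1/12)·R4: [0, 0, 0, 0, 0, 0]
Echelon form has 4 nonzero rows, so rank(A) = 4.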